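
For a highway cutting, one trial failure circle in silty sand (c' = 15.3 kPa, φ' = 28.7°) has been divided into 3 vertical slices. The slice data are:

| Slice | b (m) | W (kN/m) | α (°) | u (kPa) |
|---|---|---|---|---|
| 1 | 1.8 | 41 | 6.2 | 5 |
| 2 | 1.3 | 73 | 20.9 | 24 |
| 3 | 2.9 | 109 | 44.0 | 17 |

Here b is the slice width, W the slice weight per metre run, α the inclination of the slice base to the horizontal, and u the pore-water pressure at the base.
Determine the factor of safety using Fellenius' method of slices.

Ordinary method of slices: FS = Σ[c'·Δl_i + (W_i cosα_i − u_i·Δl_i)·tanφ'] / Σ W_i sinα_i, with Δl_i = b_i / cosα_i.
Slice 1: Δl = 1.8/cos6.2° = 1.811 m; N'_1 = 41·cos6.2° − 5·1.811 = 31.7; c'Δl = 27.70; W sinα = 4.4
Slice 2: Δl = 1.3/cos20.9° = 1.392 m; N'_2 = 73·cos20.9° − 24·1.392 = 34.8; c'Δl = 21.29; W sinα = 26.0
Slice 3: Δl = 2.9/cos44.0° = 4.031 m; N'_3 = 109·cos44.0° − 17·4.031 = 9.9; c'Δl = 61.68; W sinα = 75.7
Σc'Δl = 110.7 kN/m; ΣN' = 76.4 kN/m; ΣW sinα = 106.2 kN/m
Resisting = 110.7 + 76.4·tan28.7° = 110.7 + 41.8 = 152.5 kN/m
FS = 152.5 / 106.2 = 1.436

FS = 1.44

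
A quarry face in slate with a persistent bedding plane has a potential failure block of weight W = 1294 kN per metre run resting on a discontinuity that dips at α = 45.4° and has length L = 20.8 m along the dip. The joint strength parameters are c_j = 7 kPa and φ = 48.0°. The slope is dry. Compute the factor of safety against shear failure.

FS = 1.25

Resolving the block weight along and normal to the plane and applying the Mohr–Coulomb strength on the joint:
N' = W cosα = 1294·cos45.4° = 908.6 kN/m
Driving force T = W sinα = 1294·sin45.4° = 921.4 kN/m
Resisting force R = c_j·L + N'·tanφ = 7·20.8 + 908.6·tan48.0° = 145.6 + 1009.1 = 1154.7 kN/m
FS = R / T = 1154.7 / 921.4 = 1.253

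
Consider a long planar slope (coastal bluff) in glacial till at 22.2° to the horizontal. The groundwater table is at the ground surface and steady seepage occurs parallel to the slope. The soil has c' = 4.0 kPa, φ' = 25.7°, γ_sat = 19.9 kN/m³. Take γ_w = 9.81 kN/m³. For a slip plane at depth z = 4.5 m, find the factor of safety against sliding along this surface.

FS = 0.73

With seepage parallel to the slope and the water table at the surface, the effective normal stress on the slip plane uses the buoyant unit weight γ' = γ_sat − γ_w while the driving shear stress uses γ_sat:
FS = [c' + γ' z cos²β tanφ'] / [γ_sat z sinβ cosβ]
γ' = 19.9 − 9.81 = 10.09 kN/m³
Numerator = 4.0 + 10.09·4.5·cos²22.2°·tan25.7° = 4.0 + 10.09·4.5·0.8572·0.4813 = 22.732 kPa
Denominator = 19.9·4.5·sin22.2°·cos22.2° = 19.9·4.5·0.3778·0.9259 = 31.327 kPa
FS = 22.732 / 31.327 = 0.726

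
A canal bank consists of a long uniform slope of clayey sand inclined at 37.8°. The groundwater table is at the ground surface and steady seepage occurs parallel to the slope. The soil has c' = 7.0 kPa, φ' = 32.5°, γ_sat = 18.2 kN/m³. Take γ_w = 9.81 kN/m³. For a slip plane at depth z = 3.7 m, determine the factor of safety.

With seepage parallel to the slope and the water table at the surface, the effective normal stress on the slip plane uses the buoyant unit weight γ' = γ_sat − γ_w while the driving shear stress uses γ_sat:
FS = [c' + γ' z cos²β tanφ'] / [γ_sat z sinβ cosβ]
γ' = 18.2 − 9.81 = 8.39 kN/m³
Numerator = 7.0 + 8.39·3.7·cos²37.8°·tan32.5° = 7.0 + 8.39·3.7·0.6243·0.6371 = 19.347 kPa
Denominator = 18.2·3.7·sin37.8°·cos37.8° = 18.2·3.7·0.6129·0.7902 = 32.612 kPa
FS = 19.347 / 32.612 = 0.593

FS = 0.59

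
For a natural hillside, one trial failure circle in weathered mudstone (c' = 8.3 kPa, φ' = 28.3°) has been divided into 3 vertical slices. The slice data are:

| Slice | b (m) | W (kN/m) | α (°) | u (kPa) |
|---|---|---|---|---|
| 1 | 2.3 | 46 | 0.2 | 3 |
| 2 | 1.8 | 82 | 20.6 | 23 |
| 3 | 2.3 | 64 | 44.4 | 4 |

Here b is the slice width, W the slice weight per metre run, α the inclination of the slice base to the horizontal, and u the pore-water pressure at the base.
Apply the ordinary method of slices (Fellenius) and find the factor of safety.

FS = 1.60

Ordinary method of slices: FS = Σ[c'·Δl_i + (W_i cosα_i − u_i·Δl_i)·tanφ'] / Σ W_i sinα_i, with Δl_i = b_i / cosα_i.
Slice 1: Δl = 2.3/cos0.2° = 2.300 m; N'_1 = 46·cos0.2° − 3·2.300 = 39.1; c'Δl = 19.09; W sinα = 0.2
Slice 2: Δl = 1.8/cos20.6° = 1.923 m; N'_2 = 82·cos20.6° − 23·1.923 = 32.5; c'Δl = 15.96; W sinα = 28.9
Slice 3: Δl = 2.3/cos44.4° = 3.219 m; N'_3 = 64·cos44.4° − 4·3.219 = 32.8; c'Δl = 26.72; W sinα = 44.8
Σc'Δl = 61.8 kN/m; ΣN' = 104.5 kN/m; ΣW sinα = 73.8 kN/m
Resisting = 61.8 + 104.5·tan28.3° = 61.8 + 56.3 = 118.0 kN/m
FS = 118.0 / 73.8 = 1.599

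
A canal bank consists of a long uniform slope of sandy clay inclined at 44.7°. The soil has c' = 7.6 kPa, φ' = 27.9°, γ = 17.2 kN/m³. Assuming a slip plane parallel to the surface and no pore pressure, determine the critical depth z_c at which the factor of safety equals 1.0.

z_c = 1.90 m

Setting FS = 1.00 in FS = [c' + γz cos²β tanφ'] / [γz sinβ cosβ] and solving for z:
z = c' / [γ cosβ (FS·sinβ − cosβ·tanφ')]
  = 7.6 / [17.2·cos44.7°·(1.00·sin44.7° − cos44.7°·tan27.9°)]
  = 7.6 / [17.2·0.7108·(1.00·0.7034 − 0.7108·0.5295)]
  = 7.6 / 3.9984 = 1.901 m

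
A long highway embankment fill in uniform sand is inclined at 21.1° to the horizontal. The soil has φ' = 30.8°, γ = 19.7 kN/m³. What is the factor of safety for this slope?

FS = 1.54

For a dry cohesionless infinite slope the factor of safety is FS = tanφ' / tanβ.
FS = tan30.8° / tan21.1° = 0.5961 / 0.3859 = 1.545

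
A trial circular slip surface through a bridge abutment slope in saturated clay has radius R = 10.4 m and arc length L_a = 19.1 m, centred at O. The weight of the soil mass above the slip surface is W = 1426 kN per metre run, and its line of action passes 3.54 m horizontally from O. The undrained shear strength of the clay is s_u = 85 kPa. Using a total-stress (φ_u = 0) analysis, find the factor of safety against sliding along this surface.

Taking moments about the centre O, the resisting moment is provided by the undrained shear strength acting along the arc:
M_R = s_u·L_a·R = 85·19.10·10.4 = 16884.4 kN·m/m
M_D = W·d = 1426·3.54 = 5048.0 kN·m/m
FS = M_R / M_D = 16884.4 / 5048.0 = 3.345

FS = 3.34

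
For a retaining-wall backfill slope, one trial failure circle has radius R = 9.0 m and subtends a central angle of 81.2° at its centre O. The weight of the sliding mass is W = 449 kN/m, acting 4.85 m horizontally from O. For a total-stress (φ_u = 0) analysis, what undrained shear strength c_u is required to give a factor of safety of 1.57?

FS = c_u·L_a·R / (W·d), so c_u = FS·W·d / (L_a·R).
Arc length L_a = R·θ = 9.0·(81.2°·π/180) = 9.0·1.4172 = 12.75 m
c_u = 1.57·449·4.85 / (12.75·9.0) = 3418.9 / 114.79 = 29.78 kPa

c_u = 29.8 kPa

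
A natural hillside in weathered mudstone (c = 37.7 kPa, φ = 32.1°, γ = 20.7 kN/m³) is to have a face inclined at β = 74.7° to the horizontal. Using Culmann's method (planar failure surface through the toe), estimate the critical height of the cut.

Culmann's analysis gives the critical failure plane at α_cr = (β + φ)/2 = (74.7 + 32.1)/2 = 53.4°, and the critical height
H_c = (4c/γ) · sinβ cosφ / [1 − cos(β − φ)]
    = (4·37.7/20.7) · sin74.7°·cos32.1° / [1 − cos(42.6°)]
    = 7.285 · 0.9646·0.8471 / [1 − 0.7361]
    = 7.285 · 0.8171 / 0.2639
    = 22.56 m

H_c = 22.56 m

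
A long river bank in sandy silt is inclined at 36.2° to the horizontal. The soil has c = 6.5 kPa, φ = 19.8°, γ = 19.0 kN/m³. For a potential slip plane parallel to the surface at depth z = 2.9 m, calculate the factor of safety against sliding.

For an infinite slope with a slip plane parallel to the surface (no pore pressure): FS = [c + γz cos²β tanφ] / [γz sinβ cosβ].
γz = 19.0·2.9 = 55.10 kN/m²
Numerator = 6.5 + 55.10·cos²36.2°·tan19.8° = 6.5 + 55.10·0.6512·0.3600 = 19.418 kPa
Denominator = 55.10·sin36.2°·cos36.2° = 55.10·0.5906·0.8070 = 26.260 kPa
FS = 19.418 / 26.260 = 0.739

FS = 0.74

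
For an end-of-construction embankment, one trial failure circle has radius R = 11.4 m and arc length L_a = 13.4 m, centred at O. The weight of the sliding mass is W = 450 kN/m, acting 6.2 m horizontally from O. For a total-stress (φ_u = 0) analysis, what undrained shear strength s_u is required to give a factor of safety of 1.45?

FS = s_u·L_a·R / (W·d), so s_u = FS·W·d / (L_a·R).
s_u = 1.45·450·6.2 / (13.40·11.4) = 4045.5 / 152.76 = 26.48 kPa

s_u = 26.5 kPa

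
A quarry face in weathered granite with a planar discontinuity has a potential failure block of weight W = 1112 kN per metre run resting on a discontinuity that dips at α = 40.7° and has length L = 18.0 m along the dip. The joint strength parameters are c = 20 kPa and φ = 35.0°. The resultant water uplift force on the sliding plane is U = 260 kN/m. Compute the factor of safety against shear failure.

FS = 1.06

Resolving the block weight along and normal to the plane and applying the Mohr–Coulomb strength on the joint:
N' = W cosα − U = 1112·cos40.7° − 260 = 583.0 kN/m
Driving force T = W sinα = 1112·sin40.7° = 725.1 kN/m
Resisting force R = c·L + N'·tanφ = 20·18.0 + 583.0·tan35.0° = 360.0 + 408.3 = 768.3 kN/m
FS = R / T = 768.3 / 725.1 = 1.059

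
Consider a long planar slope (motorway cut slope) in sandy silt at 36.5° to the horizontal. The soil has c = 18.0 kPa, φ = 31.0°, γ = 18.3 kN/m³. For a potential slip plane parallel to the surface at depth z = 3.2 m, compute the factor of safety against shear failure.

FS = 1.45

For an infinite slope with a slip plane parallel to the surface (no pore pressure): FS = [c + γz cos²β tanφ] / [γz sinβ cosβ].
γz = 18.3·3.2 = 58.56 kN/m²
Numerator = 18.0 + 58.56·cos²36.5°·tan31.0° = 18.0 + 58.56·0.6462·0.6009 = 40.737 kPa
Denominator = 58.56·sin36.5°·cos36.5° = 58.56·0.5948·0.8039 = 28.001 kPa
FS = 40.737 / 28.001 = 1.455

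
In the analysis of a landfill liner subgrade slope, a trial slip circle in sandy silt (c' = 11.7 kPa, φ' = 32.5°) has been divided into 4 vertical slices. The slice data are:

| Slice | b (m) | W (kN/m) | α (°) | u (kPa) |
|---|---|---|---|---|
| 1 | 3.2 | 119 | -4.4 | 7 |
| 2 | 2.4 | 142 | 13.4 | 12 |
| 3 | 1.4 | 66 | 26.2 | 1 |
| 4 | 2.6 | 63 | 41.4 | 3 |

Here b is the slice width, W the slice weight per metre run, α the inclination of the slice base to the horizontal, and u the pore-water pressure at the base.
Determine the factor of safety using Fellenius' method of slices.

FS = 3.34

Ordinary method of slices: FS = Σ[c'·Δl_i + (W_i cosα_i − u_i·Δl_i)·tanφ'] / Σ W_i sinα_i, with Δl_i = b_i / cosα_i.
Slice 1: Δl = 3.2/cos(-4.4°) = 3.209 m; N'_1 = 119·cos(-4.4°) − 7·3.209 = 96.2; c'Δl = 37.55; W sinα = -9.1
Slice 2: Δl = 2.4/cos13.4° = 2.467 m; N'_2 = 142·cos13.4° − 12·2.467 = 108.5; c'Δl = 28.87; W sinα = 32.9
Slice 3: Δl = 1.4/cos26.2° = 1.560 m; N'_3 = 66·cos26.2° − 1·1.560 = 57.7; c'Δl = 18.26; W sinα = 29.1
Slice 4: Δl = 2.6/cos41.4° = 3.466 m; N'_4 = 63·cos41.4° − 3·3.466 = 36.9; c'Δl = 40.55; W sinα = 41.7
Σc'Δl = 125.2 kN/m; ΣN' = 299.2 kN/m; ΣW sinα = 94.6 kN/m
Resisting = 125.2 + 299.2·tan32.5° = 125.2 + 190.6 = 315.9 kN/m
FS = 315.9 / 94.6 = 3.340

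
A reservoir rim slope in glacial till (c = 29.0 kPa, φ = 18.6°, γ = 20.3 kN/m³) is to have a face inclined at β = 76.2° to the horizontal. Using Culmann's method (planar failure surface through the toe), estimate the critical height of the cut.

Culmann's analysis gives the critical failure plane at α_cr = (β + φ)/2 = (76.2 + 18.6)/2 = 47.4°, and the critical height
H_c = (4c/γ) · sinβ cosφ / [1 − cos(β − φ)]
    = (4·29.0/20.3) · sin76.2°·cos18.6° / [1 − cos(57.6°)]
    = 5.714 · 0.9711·0.9478 / [1 − 0.5358]
    = 5.714 · 0.9204 / 0.4642
    = 11.33 m

H_c = 11.33 m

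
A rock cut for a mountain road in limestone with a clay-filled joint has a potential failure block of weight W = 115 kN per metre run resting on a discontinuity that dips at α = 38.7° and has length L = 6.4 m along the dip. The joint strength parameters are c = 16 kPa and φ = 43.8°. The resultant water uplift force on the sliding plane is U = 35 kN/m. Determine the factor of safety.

FS = 2.15

Resolving the block weight along and normal to the plane and applying the Mohr–Coulomb strength on the joint:
N' = W cosα − U = 115·cos38.7° − 35 = 54.7 kN/m
Driving force T = W sinα = 115·sin38.7° = 71.9 kN/m
Resisting force R = c·L + N'·tanφ = 16·6.4 + 54.7·tan43.8° = 102.4 + 52.5 = 154.9 kN/m
FS = R / T = 154.9 / 71.9 = 2.154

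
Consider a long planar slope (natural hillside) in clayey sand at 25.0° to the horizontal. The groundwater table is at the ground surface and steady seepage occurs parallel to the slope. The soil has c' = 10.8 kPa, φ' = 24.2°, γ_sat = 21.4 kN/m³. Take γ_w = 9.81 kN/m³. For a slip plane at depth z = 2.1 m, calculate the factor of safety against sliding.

FS = 1.15

With seepage parallel to the slope and the water table at the surface, the effective normal stress on the slip plane uses the buoyant unit weight γ' = γ_sat − γ_w while the driving shear stress uses γ_sat:
FS = [c' + γ' z cos²β tanφ'] / [γ_sat z sinβ cosβ]
γ' = 21.4 − 9.81 = 11.59 kN/m³
Numerator = 10.8 + 11.59·2.1·cos²25.0°·tan24.2° = 10.8 + 11.59·2.1·0.8214·0.4494 = 19.785 kPa
Denominator = 21.4·2.1·sin25.0°·cos25.0° = 21.4·2.1·0.4226·0.9063 = 17.213 kPa
FS = 19.785 / 17.213 = 1.149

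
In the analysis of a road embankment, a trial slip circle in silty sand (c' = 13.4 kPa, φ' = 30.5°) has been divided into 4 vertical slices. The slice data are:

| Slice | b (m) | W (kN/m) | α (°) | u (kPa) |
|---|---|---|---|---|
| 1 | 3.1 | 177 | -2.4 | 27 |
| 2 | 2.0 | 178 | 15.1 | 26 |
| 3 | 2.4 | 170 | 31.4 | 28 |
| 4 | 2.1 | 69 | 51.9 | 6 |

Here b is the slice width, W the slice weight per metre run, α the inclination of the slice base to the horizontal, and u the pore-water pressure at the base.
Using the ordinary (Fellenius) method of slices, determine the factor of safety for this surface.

FS = 1.81

Ordinary method of slices: FS = Σ[c'·Δl_i + (W_i cosα_i − u_i·Δl_i)·tanφ'] / Σ W_i sinα_i, with Δl_i = b_i / cosα_i.
Slice 1: Δl = 3.1/cos(-2.4°) = 3.103 m; N'_1 = 177·cos(-2.4°) − 27·3.103 = 93.1; c'Δl = 41.58; W sinα = -7.4
Slice 2: Δl = 2.0/cos15.1° = 2.072 m; N'_2 = 178·cos15.1° − 26·2.072 = 118.0; c'Δl = 27.76; W sinα = 46.4
Slice 3: Δl = 2.4/cos31.4° = 2.812 m; N'_3 = 170·cos31.4° − 28·2.812 = 66.4; c'Δl = 37.68; W sinα = 88.6
Slice 4: Δl = 2.1/cos51.9° = 3.403 m; N'_4 = 69·cos51.9° − 6·3.403 = 22.2; c'Δl = 45.61; W sinα = 54.3
Σc'Δl = 152.6 kN/m; ΣN' = 299.6 kN/m; ΣW sinα = 181.8 kN/m
Resisting = 152.6 + 299.6·tan30.5° = 152.6 + 176.5 = 329.1 kN/m
FS = 329.1 / 181.8 = 1.810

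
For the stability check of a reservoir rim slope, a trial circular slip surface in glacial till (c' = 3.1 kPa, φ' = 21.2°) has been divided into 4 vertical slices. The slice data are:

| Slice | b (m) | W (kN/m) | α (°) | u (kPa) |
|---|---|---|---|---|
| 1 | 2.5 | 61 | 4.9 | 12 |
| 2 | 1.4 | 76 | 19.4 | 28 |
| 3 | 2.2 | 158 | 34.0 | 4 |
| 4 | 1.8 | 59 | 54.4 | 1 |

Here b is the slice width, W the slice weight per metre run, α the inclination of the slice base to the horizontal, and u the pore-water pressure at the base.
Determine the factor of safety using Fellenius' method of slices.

FS = 0.68

Ordinary method of slices: FS = Σ[c'·Δl_i + (W_i cosα_i − u_i·Δl_i)·tanφ'] / Σ W_i sinα_i, with Δl_i = b_i / cosα_i.
Slice 1: Δl = 2.5/cos4.9° = 2.509 m; N'_1 = 61·cos4.9° − 12·2.509 = 30.7; c'Δl = 7.78; W sinα = 5.2
Slice 2: Δl = 1.4/cos19.4° = 1.484 m; N'_2 = 76·cos19.4° − 28·1.484 = 30.1; c'Δl = 4.60; W sinα = 25.2
Slice 3: Δl = 2.2/cos34.0° = 2.654 m; N'_3 = 158·cos34.0° − 4·2.654 = 120.4; c'Δl = 8.23; W sinα = 88.4
Slice 4: Δl = 1.8/cos54.4° = 3.092 m; N'_4 = 59·cos54.4° − 1·3.092 = 31.3; c'Δl = 9.59; W sinα = 48.0
Σc'Δl = 30.2 kN/m; ΣN' = 212.4 kN/m; ΣW sinα = 166.8 kN/m
Resisting = 30.2 + 212.4·tan21.2° = 30.2 + 82.4 = 112.6 kN/m
FS = 112.6 / 166.8 = 0.675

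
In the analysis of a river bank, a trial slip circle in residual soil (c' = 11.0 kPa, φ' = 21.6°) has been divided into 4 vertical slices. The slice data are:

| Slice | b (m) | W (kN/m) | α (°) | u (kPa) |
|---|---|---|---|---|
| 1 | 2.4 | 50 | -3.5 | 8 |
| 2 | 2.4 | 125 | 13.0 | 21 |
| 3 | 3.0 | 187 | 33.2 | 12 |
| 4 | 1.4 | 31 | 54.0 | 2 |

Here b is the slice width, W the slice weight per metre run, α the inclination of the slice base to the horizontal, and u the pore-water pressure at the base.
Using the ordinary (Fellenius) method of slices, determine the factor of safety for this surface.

Ordinary method of slices: FS = Σ[c'·Δl_i + (W_i cosα_i − u_i·Δl_i)·tanφ'] / Σ W_i sinα_i, with Δl_i = b_i / cosα_i.
Slice 1: Δl = 2.4/cos(-3.5°) = 2.404 m; N'_1 = 50·cos(-3.5°) − 8·2.404 = 30.7; c'Δl = 26.45; W sinα = -3.1
Slice 2: Δl = 2.4/cos13.0° = 2.463 m; N'_2 = 125·cos13.0° − 21·2.463 = 70.1; c'Δl = 27.09; W sinα = 28.1
Slice 3: Δl = 3.0/cos33.2° = 3.585 m; N'_3 = 187·cos33.2° − 12·3.585 = 113.5; c'Δl = 39.44; W sinα = 102.4
Slice 4: Δl = 1.4/cos54.0° = 2.382 m; N'_4 = 31·cos54.0° − 2·2.382 = 13.5; c'Δl = 26.20; W sinα = 25.1
Σc'Δl = 119.2 kN/m; ΣN' = 227.7 kN/m; ΣW sinα = 152.5 kN/m
Resisting = 119.2 + 227.7·tan21.6° = 119.2 + 90.1 = 209.3 kN/m
FS = 209.3 / 152.5 = 1.372

FS = 1.37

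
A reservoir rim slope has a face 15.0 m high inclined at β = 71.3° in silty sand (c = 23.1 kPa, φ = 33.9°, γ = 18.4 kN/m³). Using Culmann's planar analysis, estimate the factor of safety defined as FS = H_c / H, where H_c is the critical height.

H_c = (4c/γ) · sinβ cosφ / [1 − cos(β − φ)]
    = (4·23.1/18.4) · sin71.3°·cos33.9° / [1 − cos37.4°]
    = 5.022 · 0.7862 / 0.2056 = 19.20 m
FS = H_c / H = 19.20 / 15.0 = 1.280

FS = 1.28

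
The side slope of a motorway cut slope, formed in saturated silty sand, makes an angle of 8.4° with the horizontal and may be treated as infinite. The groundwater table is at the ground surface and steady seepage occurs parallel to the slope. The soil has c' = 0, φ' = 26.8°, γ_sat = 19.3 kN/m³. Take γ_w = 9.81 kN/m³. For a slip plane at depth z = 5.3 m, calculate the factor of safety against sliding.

With seepage parallel to the slope and the water table at the surface, the effective normal stress on the slip plane uses the buoyant unit weight γ' = γ_sat − γ_w while the driving shear stress uses γ_sat:
FS = [c' + γ' z cos²β tanφ'] / [γ_sat z sinβ cosβ]
(For c' = 0 this reduces to FS = (γ'/γ_sat)·tanφ'/tanβ.)
γ' = 19.3 − 9.81 = 9.49 kN/m³
Numerator = 0.0 + 9.49·5.3·cos²8.4°·tan26.8° = 0.0 + 9.49·5.3·0.9787·0.5051 = 24.865 kPa
Denominator = 19.3·5.3·sin8.4°·cos8.4° = 19.3·5.3·0.1461·0.9893 = 14.783 kPa
FS = 24.865 / 14.783 = 1.682

FS = 1.68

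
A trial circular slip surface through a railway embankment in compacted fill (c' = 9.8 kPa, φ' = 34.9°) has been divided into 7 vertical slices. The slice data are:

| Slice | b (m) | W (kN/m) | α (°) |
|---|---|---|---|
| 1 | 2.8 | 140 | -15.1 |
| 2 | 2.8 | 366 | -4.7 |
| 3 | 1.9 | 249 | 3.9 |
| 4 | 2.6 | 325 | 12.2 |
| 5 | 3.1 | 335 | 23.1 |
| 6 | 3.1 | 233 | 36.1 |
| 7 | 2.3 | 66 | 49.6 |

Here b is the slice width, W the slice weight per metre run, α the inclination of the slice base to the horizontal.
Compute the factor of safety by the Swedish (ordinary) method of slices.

Ordinary method of slices: FS = Σ[c'·Δl_i + (W_i cosα_i)·tanφ'] / Σ W_i sinα_i, with Δl_i = b_i / cosα_i.
Slice 1: Δl = 2.8/cos(-15.1°) = 2.900 m; N'_1 = 140·cos(-15.1°) = 135.2; c'Δl = 28.42; W sinα = -36.5
Slice 2: Δl = 2.8/cos(-4.7°) = 2.809 m; N'_2 = 366·cos(-4.7°) = 364.8; c'Δl = 27.53; W sinα = -30.0
Slice 3: Δl = 1.9/cos3.9° = 1.904 m; N'_3 = 249·cos3.9° = 248.4; c'Δl = 18.66; W sinα = 16.9
Slice 4: Δl = 2.6/cos12.2° = 2.660 m; N'_4 = 325·cos12.2° = 317.7; c'Δl = 26.07; W sinα = 68.7
Slice 5: Δl = 3.1/cos23.1° = 3.370 m; N'_5 = 335·cos23.1° = 308.1; c'Δl = 33.03; W sinα = 131.4
Slice 6: Δl = 3.1/cos36.1° = 3.837 m; N'_6 = 233·cos36.1° = 188.3; c'Δl = 37.60; W sinα = 137.3
Slice 7: Δl = 2.3/cos49.6° = 3.549 m; N'_7 = 66·cos49.6° = 42.8; c'Δl = 34.78; W sinα = 50.3
Σc'Δl = 206.1 kN/m; ΣN' = 1605.2 kN/m; ΣW sinα = 338.1 kN/m
Resisting = 206.1 + 1605.2·tan34.9° = 206.1 + 1119.8 = 1325.9 kN/m
FS = 1325.9 / 338.1 = 3.921

FS = 3.92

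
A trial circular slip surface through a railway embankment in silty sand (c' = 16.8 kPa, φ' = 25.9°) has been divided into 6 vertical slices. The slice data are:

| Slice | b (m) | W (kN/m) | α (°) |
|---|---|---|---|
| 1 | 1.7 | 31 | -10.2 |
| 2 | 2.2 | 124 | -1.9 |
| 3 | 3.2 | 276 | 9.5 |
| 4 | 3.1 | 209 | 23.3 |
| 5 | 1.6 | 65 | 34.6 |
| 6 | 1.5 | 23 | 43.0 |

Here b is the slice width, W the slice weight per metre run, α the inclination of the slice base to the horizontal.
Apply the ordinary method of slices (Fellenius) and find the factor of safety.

FS = 3.38

Ordinary method of slices: FS = Σ[c'·Δl_i + (W_i cosα_i)·tanφ'] / Σ W_i sinα_i, with Δl_i = b_i / cosα_i.
Slice 1: Δl = 1.7/cos(-10.2°) = 1.727 m; N'_1 = 31·cos(-10.2°) = 30.5; c'Δl = 29.02; W sinα = -5.5
Slice 2: Δl = 2.2/cos(-1.9°) = 2.201 m; N'_2 = 124·cos(-1.9°) = 123.9; c'Δl = 36.98; W sinα = -4.1
Slice 3: Δl = 3.2/cos9.5° = 3.244 m; N'_3 = 276·cos9.5° = 272.2; c'Δl = 54.51; W sinα = 45.6
Slice 4: Δl = 3.1/cos23.3° = 3.375 m; N'_4 = 209·cos23.3° = 192.0; c'Δl = 56.70; W sinα = 82.7
Slice 5: Δl = 1.6/cos34.6° = 1.944 m; N'_5 = 65·cos34.6° = 53.5; c'Δl = 32.66; W sinα = 36.9
Slice 6: Δl = 1.5/cos43.0° = 2.051 m; N'_6 = 23·cos43.0° = 16.8; c'Δl = 34.46; W sinα = 15.7
Σc'Δl = 244.3 kN/m; ΣN' = 688.9 kN/m; ΣW sinα = 171.2 kN/m
Resisting = 244.3 + 688.9·tan25.9° = 244.3 + 334.5 = 578.9 kN/m
FS = 578.9 / 171.2 = 3.381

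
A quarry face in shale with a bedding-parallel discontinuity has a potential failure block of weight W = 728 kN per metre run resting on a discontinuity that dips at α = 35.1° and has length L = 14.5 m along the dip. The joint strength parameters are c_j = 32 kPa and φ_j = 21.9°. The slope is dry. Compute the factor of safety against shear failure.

Resolving the block weight along and normal to the plane and applying the Mohr–Coulomb strength on the joint:
N' = W cosα = 728·cos35.1° = 595.6 kN/m
Driving force T = W sinα = 728·sin35.1° = 418.6 kN/m
Resisting force R = c_j·L + N'·tanφ_j = 32·14.5 + 595.6·tan21.9° = 464.0 + 239.4 = 703.4 kN/m
FS = R / T = 703.4 / 418.6 = 1.680

FS = 1.68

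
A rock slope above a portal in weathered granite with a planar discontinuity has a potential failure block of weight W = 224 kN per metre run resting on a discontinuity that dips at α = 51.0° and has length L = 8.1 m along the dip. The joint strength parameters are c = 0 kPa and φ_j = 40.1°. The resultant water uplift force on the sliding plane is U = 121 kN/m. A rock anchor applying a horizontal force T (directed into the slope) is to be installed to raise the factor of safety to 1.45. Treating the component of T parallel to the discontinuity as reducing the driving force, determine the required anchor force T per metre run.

T = 150 kN/m

Resolving forces along and normal to the sliding plane, with the horizontal anchor force T adding T·sinα to the effective normal force and T·cosα acting up the plane against the driving force:
FS = [cL + (W cosα − U + T sinα) tanφ_j] / [W sinα − T cosα]
Without the anchor: N' = 20.0 kN/m, driving T_d = 174.1 kN/m, resisting R = 0·8.1 + 20.0·tan40.1° = 16.8 kN/m, FS = 0.10.
Setting FS = 1.45 and solving for T:
1.45·(174.1 − T cos51.0°) = 16.8 + T sin51.0°·tan40.1°
T·(sin51.0°·tan40.1° + 1.45·cos51.0°) = 1.45·174.1 − 16.8
T·(0.7771·0.8421 + 1.45·0.6293) = 252.4 − 16.8 = 235.6
T·1.5669 = 235.6
T = 150.4 kN/m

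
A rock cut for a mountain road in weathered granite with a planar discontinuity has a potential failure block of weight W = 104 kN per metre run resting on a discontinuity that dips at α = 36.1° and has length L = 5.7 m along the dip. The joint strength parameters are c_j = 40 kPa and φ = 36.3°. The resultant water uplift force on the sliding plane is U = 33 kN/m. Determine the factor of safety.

Resolving the block weight along and normal to the plane and applying the Mohr–Coulomb strength on the joint:
N' = W cosα − U = 104·cos36.1° − 33 = 51.0 kN/m
Driving force T = W sinα = 104·sin36.1° = 61.3 kN/m
Resisting force R = c_j·L + N'·tanφ = 40·5.7 + 51.0·tan36.3° = 228.0 + 37.5 = 265.5 kN/m
FS = R / T = 265.5 / 61.3 = 4.333

FS = 4.33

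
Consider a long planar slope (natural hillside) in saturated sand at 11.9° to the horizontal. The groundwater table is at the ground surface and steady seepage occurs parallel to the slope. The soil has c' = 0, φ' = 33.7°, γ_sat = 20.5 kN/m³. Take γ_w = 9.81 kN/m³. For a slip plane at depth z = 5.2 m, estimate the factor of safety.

With seepage parallel to the slope and the water table at the surface, the effective normal stress on the slip plane uses the buoyant unit weight γ' = γ_sat − γ_w while the driving shear stress uses γ_sat:
FS = [c' + γ' z cos²β tanφ'] / [γ_sat z sinβ cosβ]
(For c' = 0 this reduces to FS = (γ'/γ_sat)·tanφ'/tanβ.)
γ' = 20.5 − 9.81 = 10.69 kN/m³
Numerator = 0.0 + 10.69·5.2·cos²11.9°·tan33.7° = 0.0 + 10.69·5.2·0.9575·0.6669 = 35.496 kPa
Denominator = 20.5·5.2·sin11.9°·cos11.9° = 20.5·5.2·0.2062·0.9785 = 21.509 kPa
FS = 35.496 / 21.509 = 1.650

FS = 1.65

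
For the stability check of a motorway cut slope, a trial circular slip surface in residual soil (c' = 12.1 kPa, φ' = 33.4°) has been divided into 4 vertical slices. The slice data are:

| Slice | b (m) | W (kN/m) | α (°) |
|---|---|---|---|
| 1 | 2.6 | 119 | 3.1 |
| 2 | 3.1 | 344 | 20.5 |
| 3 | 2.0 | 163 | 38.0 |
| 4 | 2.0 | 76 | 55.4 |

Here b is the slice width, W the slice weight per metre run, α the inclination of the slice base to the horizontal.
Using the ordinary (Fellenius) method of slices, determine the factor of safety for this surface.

FS = 1.89

Ordinary method of slices: FS = Σ[c'·Δl_i + (W_i cosα_i)·tanφ'] / Σ W_i sinα_i, with Δl_i = b_i / cosα_i.
Slice 1: Δl = 2.6/cos3.1° = 2.604 m; N'_1 = 119·cos3.1° = 118.8; c'Δl = 31.51; W sinα = 6.4
Slice 2: Δl = 3.1/cos20.5° = 3.310 m; N'_2 = 344·cos20.5° = 322.2; c'Δl = 40.05; W sinα = 120.5
Slice 3: Δl = 2.0/cos38.0° = 2.538 m; N'_3 = 163·cos38.0° = 128.4; c'Δl = 30.71; W sinα = 100.4
Slice 4: Δl = 2.0/cos55.4° = 3.522 m; N'_4 = 76·cos55.4° = 43.2; c'Δl = 42.62; W sinα = 62.6
Σc'Δl = 144.9 kN/m; ΣN' = 612.6 kN/m; ΣW sinα = 289.8 kN/m
Resisting = 144.9 + 612.6·tan33.4° = 144.9 + 404.0 = 548.8 kN/m
FS = 548.8 / 289.8 = 1.894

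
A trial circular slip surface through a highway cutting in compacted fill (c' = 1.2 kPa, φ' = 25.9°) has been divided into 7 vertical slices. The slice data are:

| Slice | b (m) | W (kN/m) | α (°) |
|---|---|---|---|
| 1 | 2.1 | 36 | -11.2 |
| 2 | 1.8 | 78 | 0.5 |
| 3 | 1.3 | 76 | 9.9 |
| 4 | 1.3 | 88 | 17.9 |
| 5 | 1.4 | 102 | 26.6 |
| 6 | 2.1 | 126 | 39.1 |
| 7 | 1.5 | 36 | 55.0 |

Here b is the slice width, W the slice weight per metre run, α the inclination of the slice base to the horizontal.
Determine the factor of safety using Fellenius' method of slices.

FS = 1.33

Ordinary method of slices: FS = Σ[c'·Δl_i + (W_i cosα_i)·tanφ'] / Σ W_i sinα_i, with Δl_i = b_i / cosα_i.
Slice 1: Δl = 2.1/cos(-11.2°) = 2.141 m; N'_1 = 36·cos(-11.2°) = 35.3; c'Δl = 2.57; W sinα = -7.0
Slice 2: Δl = 1.8/cos0.5° = 1.800 m; N'_2 = 78·cos0.5° = 78.0; c'Δl = 2.16; W sinα = 0.7
Slice 3: Δl = 1.3/cos9.9° = 1.320 m; N'_3 = 76·cos9.9° = 74.9; c'Δl = 1.58; W sinα = 13.1
Slice 4: Δl = 1.3/cos17.9° = 1.366 m; N'_4 = 88·cos17.9° = 83.7; c'Δl = 1.64; W sinα = 27.0
Slice 5: Δl = 1.4/cos26.6° = 1.566 m; N'_5 = 102·cos26.6° = 91.2; c'Δl = 1.88; W sinα = 45.7
Slice 6: Δl = 2.1/cos39.1° = 2.706 m; N'_6 = 126·cos39.1° = 97.8; c'Δl = 3.25; W sinα = 79.5
Slice 7: Δl = 1.5/cos55.0° = 2.615 m; N'_7 = 36·cos55.0° = 20.6; c'Δl = 3.14; W sinα = 29.5
Σc'Δl = 16.2 kN/m; ΣN' = 481.6 kN/m; ΣW sinα = 188.4 kN/m
Resisting = 16.2 + 481.6·tan25.9° = 16.2 + 233.8 = 250.0 kN/m
FS = 250.0 / 188.4 = 1.327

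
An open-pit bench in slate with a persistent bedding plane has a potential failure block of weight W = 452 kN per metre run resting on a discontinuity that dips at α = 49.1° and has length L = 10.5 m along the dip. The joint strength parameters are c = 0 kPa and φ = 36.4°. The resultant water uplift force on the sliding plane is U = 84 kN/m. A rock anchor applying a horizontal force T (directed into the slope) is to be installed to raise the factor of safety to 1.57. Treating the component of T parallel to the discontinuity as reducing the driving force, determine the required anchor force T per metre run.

T = 240 kN/m

Resolving forces along and normal to the sliding plane, with the horizontal anchor force T adding T·sinα to the effective normal force and T·cosα acting up the plane against the driving force:
FS = [cL + (W cosα − U + T sinα) tanφ] / [W sinα − T cosα]
Without the anchor: N' = 211.9 kN/m, driving T_d = 341.6 kN/m, resisting R = 0·10.5 + 211.9·tan36.4° = 156.3 kN/m, FS = 0.46.
Setting FS = 1.57 and solving for T:
1.57·(341.6 − T cos49.1°) = 156.3 + T sin49.1°·tan36.4°
T·(sin49.1°·tan36.4° + 1.57·cos49.1°) = 1.57·341.6 − 156.3
T·(0.7559·0.7373 + 1.57·0.6547) = 536.4 − 156.3 = 380.1
T·1.5852 = 380.1
T = 239.8 kN/m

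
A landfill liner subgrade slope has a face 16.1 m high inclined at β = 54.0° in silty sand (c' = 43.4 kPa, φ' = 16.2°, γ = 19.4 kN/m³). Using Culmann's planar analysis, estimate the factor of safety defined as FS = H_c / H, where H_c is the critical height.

FS = 2.06

H_c = (4c'/γ) · sinβ cosφ' / [1 − cos(β − φ')]
    = (4·43.4/19.4) · sin54.0°·cos16.2° / [1 − cos37.8°]
    = 8.948 · 0.7769 / 0.2098 = 33.13 m
FS = H_c / H = 33.13 / 16.1 = 2.058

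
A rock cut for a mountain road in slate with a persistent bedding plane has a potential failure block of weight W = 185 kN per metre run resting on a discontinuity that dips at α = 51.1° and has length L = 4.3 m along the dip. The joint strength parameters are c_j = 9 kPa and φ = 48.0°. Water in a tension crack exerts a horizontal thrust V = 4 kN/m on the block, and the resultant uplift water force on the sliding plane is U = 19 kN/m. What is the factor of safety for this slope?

Resolving the block weight along and normal to the plane and applying the Mohr–Coulomb strength on the joint:
N' = W cosα − U − V sinα = 185·cos51.1° − 19 − 4·sin51.1° = 94.1 kN/m
Driving force T = W sinα + V cosα = 185·sin51.1° + 4·cos51.1° = 146.5 kN/m
Resisting force R = c_j·L + N'·tanφ = 9·4.3 + 94.1·tan48.0° = 38.7 + 104.5 = 143.2 kN/m
FS = R / T = 143.2 / 146.5 = 0.977

FS = 0.98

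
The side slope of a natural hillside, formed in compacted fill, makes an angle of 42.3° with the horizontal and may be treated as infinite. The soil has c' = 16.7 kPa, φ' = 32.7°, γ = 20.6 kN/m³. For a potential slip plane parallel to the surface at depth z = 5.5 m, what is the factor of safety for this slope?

For an infinite slope with a slip plane parallel to the surface (no pore pressure): FS = [c' + γz cos²β tanφ'] / [γz sinβ cosβ].
γz = 20.6·5.5 = 113.30 kN/m²
Numerator = 16.7 + 113.30·cos²42.3°·tan32.7° = 16.7 + 113.30·0.5471·0.6420 = 56.491 kPa
Denominator = 113.30·sin42.3°·cos42.3° = 113.30·0.6730·0.7396 = 56.399 kPa
FS = 56.491 / 56.399 = 1.002

FS = 1.00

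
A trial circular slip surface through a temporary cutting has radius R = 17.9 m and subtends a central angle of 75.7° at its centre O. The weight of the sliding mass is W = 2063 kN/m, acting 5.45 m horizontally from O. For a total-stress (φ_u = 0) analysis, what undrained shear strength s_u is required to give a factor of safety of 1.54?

s_u = 40.9 kPa

FS = s_u·L_a·R / (W·d), so s_u = FS·W·d / (L_a·R).
Arc length L_a = R·θ = 17.9·(75.7°·π/180) = 17.9·1.3212 = 23.65 m
s_u = 1.54·2063·5.45 / (23.65·17.9) = 17314.8 / 423.33 = 40.90 kPa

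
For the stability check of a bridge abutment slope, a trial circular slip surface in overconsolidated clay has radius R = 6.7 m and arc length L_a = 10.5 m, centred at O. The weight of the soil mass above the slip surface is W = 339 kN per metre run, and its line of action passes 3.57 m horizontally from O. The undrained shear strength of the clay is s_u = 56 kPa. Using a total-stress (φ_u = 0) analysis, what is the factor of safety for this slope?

FS = 3.26

Taking moments about the centre O, the resisting moment is provided by the undrained shear strength acting along the arc:
M_R = s_u·L_a·R = 56·10.50·6.7 = 3939.6 kN·m/m
M_D = W·d = 339·3.57 = 1210.2 kN·m/m
FS = M_R / M_D = 3939.6 / 1210.2 = 3.255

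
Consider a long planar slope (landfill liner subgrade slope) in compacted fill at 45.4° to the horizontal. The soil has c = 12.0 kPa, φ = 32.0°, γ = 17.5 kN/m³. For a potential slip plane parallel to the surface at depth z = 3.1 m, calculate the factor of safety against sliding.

FS = 1.06

For an infinite slope with a slip plane parallel to the surface (no pore pressure): FS = [c + γz cos²β tanφ] / [γz sinβ cosβ].
γz = 17.5·3.1 = 54.25 kN/m²
Numerator = 12.0 + 54.25·cos²45.4°·tan32.0° = 12.0 + 54.25·0.4930·0.6249 = 28.713 kPa
Denominator = 54.25·sin45.4°·cos45.4° = 54.25·0.7120·0.7022 = 27.122 kPa
FS = 28.713 / 27.122 = 1.059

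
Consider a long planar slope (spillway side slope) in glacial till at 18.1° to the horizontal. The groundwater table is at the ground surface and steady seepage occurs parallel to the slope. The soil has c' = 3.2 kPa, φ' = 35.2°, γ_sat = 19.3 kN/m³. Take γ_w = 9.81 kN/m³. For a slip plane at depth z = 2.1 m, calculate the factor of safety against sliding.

With seepage parallel to the slope and the water table at the surface, the effective normal stress on the slip plane uses the buoyant unit weight γ' = γ_sat − γ_w while the driving shear stress uses γ_sat:
FS = [c' + γ' z cos²β tanφ'] / [γ_sat z sinβ cosβ]
γ' = 19.3 − 9.81 = 9.49 kN/m³
Numerator = 3.2 + 9.49·2.1·cos²18.1°·tan35.2° = 3.2 + 9.49·2.1·0.9035·0.7054 = 15.901 kPa
Denominator = 19.3·2.1·sin18.1°·cos18.1° = 19.3·2.1·0.3107·0.9505 = 11.969 kPa
FS = 15.901 / 11.969 = 1.329

FS = 1.33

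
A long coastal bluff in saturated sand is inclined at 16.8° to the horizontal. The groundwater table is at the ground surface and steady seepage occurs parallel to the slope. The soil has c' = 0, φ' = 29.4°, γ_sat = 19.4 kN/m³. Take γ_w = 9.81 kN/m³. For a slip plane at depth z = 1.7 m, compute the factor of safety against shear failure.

With seepage parallel to the slope and the water table at the surface, the effective normal stress on the slip plane uses the buoyant unit weight γ' = γ_sat − γ_w while the driving shear stress uses γ_sat:
FS = [c' + γ' z cos²β tanφ'] / [γ_sat z sinβ cosβ]
(For c' = 0 this reduces to FS = (γ'/γ_sat)·tanφ'/tanβ.)
γ' = 19.4 − 9.81 = 9.59 kN/m³
Numerator = 0.0 + 9.59·1.7·cos²16.8°·tan29.4° = 0.0 + 9.59·1.7·0.9165·0.5635 = 8.419 kPa
Denominator = 19.4·1.7·sin16.8°·cos16.8° = 19.4·1.7·0.2890·0.9573 = 9.125 kPa
FS = 8.419 / 9.125 = 0.923

FS = 0.92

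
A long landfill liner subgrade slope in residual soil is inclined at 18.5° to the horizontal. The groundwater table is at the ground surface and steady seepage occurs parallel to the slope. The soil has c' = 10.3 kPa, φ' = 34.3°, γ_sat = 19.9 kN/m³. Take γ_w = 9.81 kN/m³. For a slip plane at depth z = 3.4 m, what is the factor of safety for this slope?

FS = 1.54

With seepage parallel to the slope and the water table at the surface, the effective normal stress on the slip plane uses the buoyant unit weight γ' = γ_sat − γ_w while the driving shear stress uses γ_sat:
FS = [c' + γ' z cos²β tanφ'] / [γ_sat z sinβ cosβ]
γ' = 19.9 − 9.81 = 10.09 kN/m³
Numerator = 10.3 + 10.09·3.4·cos²18.5°·tan34.3° = 10.3 + 10.09·3.4·0.8993·0.6822 = 31.346 kPa
Denominator = 19.9·3.4·sin18.5°·cos18.5° = 19.9·3.4·0.3173·0.9483 = 20.359 kPa
FS = 31.346 / 20.359 = 1.540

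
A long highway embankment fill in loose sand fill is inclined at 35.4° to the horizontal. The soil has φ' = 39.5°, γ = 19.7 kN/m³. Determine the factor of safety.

FS = 1.16

For a dry cohesionless infinite slope the factor of safety is FS = tanφ' / tanβ.
FS = tan39.5° / tan35.4° = 0.8243 / 0.7107 = 1.160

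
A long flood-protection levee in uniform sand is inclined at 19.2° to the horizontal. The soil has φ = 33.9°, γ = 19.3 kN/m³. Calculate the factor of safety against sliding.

FS = 1.93

For a dry cohesionless infinite slope the factor of safety is FS = tanφ / tanβ.
FS = tan33.9° / tan19.2° = 0.6720 / 0.3482 = 1.930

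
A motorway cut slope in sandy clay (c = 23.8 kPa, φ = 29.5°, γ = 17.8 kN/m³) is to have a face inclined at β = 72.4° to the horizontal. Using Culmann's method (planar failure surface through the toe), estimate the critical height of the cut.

H_c = 16.59 m

Culmann's analysis gives the critical failure plane at α_cr = (β + φ)/2 = (72.4 + 29.5)/2 = 51.0°, and the critical height
H_c = (4c/γ) · sinβ cosφ / [1 − cos(β − φ)]
    = (4·23.8/17.8) · sin72.4°·cos29.5° / [1 − cos(42.9°)]
    = 5.348 · 0.9532·0.8704 / [1 − 0.7325]
    = 5.348 · 0.8296 / 0.2675
    = 16.59 m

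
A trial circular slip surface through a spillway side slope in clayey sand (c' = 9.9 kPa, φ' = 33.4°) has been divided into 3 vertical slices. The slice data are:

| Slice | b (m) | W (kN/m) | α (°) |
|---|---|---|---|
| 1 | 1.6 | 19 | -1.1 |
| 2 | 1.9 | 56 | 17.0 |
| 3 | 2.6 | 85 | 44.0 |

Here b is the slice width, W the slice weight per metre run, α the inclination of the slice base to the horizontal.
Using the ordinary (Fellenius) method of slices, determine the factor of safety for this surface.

Ordinary method of slices: FS = Σ[c'·Δl_i + (W_i cosα_i)·tanφ'] / Σ W_i sinα_i, with Δl_i = b_i / cosα_i.
Slice 1: Δl = 1.6/cos(-1.1°) = 1.600 m; N'_1 = 19·cos(-1.1°) = 19.0; c'Δl = 15.84; W sinα = -0.4
Slice 2: Δl = 1.9/cos17.0° = 1.987 m; N'_2 = 56·cos17.0° = 53.6; c'Δl = 19.67; W sinα = 16.4
Slice 3: Δl = 2.6/cos44.0° = 3.614 m; N'_3 = 85·cos44.0° = 61.1; c'Δl = 35.78; W sinα = 59.0
Σc'Δl = 71.3 kN/m; ΣN' = 133.7 kN/m; ΣW sinα = 75.1 kN/m
Resisting = 71.3 + 133.7·tan33.4° = 71.3 + 88.2 = 159.4 kN/m
FS = 159.4 / 75.1 = 2.124

FS = 2.12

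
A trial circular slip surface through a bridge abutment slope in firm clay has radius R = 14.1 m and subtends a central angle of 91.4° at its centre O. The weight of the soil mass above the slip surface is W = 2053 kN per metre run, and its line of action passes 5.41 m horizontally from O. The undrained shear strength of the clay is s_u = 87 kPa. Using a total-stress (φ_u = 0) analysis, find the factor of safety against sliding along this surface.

FS = 2.48

Taking moments about the centre O, the resisting moment is provided by the undrained shear strength acting along the arc:
Arc length L_a = R·θ = 14.1·(91.4°·π/180) = 14.1·1.5952 = 22.49 m
M_R = s_u·L_a·R = 87·22.49·14.1 = 27591.9 kN·m/m
M_D = W·d = 2053·5.41 = 11106.7 kN·m/m
FS = M_R / M_D = 27591.9 / 11106.7 = 2.484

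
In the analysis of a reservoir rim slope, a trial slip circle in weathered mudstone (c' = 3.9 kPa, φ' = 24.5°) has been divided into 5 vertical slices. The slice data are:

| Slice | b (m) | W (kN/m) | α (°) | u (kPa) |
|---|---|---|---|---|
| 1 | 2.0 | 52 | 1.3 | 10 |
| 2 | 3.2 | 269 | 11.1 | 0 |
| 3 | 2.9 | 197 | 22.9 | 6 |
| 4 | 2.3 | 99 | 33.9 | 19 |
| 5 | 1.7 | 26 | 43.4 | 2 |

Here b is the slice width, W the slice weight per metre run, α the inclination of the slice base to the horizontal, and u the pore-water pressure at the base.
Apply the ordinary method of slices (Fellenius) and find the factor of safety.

FS = 1.39

Ordinary method of slices: FS = Σ[c'·Δl_i + (W_i cosα_i − u_i·Δl_i)·tanφ'] / Σ W_i sinα_i, with Δl_i = b_i / cosα_i.
Slice 1: Δl = 2.0/cos1.3° = 2.001 m; N'_1 = 52·cos1.3° − 10·2.001 = 32.0; c'Δl = 7.80; W sinα = 1.2
Slice 2: Δl = 3.2/cos11.1° = 3.261 m; N'_2 = 269·cos11.1° − 0·3.261 = 264.0; c'Δl = 12.72; W sinα = 51.8
Slice 3: Δl = 2.9/cos22.9° = 3.148 m; N'_3 = 197·cos22.9° − 6·3.148 = 162.6; c'Δl = 12.28; W sinα = 76.7
Slice 4: Δl = 2.3/cos33.9° = 2.771 m; N'_4 = 99·cos33.9° − 19·2.771 = 29.5; c'Δl = 10.81; W sinα = 55.2
Slice 5: Δl = 1.7/cos43.4° = 2.340 m; N'_5 = 26·cos43.4° − 2·2.340 = 14.2; c'Δl = 9.13; W sinα = 17.9
Σc'Δl = 52.7 kN/m; ΣN' = 502.3 kN/m; ΣW sinα = 202.7 kN/m
Resisting = 52.7 + 502.3·tan24.5° = 52.7 + 228.9 = 281.6 kN/m
FS = 281.6 / 202.7 = 1.389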